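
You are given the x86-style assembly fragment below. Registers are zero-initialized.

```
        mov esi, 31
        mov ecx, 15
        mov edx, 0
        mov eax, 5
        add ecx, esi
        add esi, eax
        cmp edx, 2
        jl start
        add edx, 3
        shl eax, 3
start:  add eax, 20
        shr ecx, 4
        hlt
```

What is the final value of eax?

25

mov esi, 31 → esi=31
mov ecx, 15 → ecx=15
mov edx, 0 → edx=0
mov eax, 5 → eax=5
add ecx, esi → ecx=15+31=46
add esi, eax → esi=31+5=36
cmp edx, 2  (cmp 0,2)
jl start: taken
add eax, 20 → eax=5+20=25
shr ecx, 4 → ecx=46>>4=2
halt.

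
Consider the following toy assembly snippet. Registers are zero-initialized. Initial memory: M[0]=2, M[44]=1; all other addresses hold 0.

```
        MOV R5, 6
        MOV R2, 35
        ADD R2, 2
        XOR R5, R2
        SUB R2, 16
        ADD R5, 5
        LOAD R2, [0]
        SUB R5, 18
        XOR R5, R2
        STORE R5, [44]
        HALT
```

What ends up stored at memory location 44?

MOV R5, 6 → R5=6
MOV R2, 35 → R2=35
ADD R2, 2 → R2=35+2=37
XOR R5, R2 → R5=6^37=35
SUB R2, 16 → R2=37-16=21
ADD R5, 5 → R5=35+5=40
LOAD R2, [0] → R2=M[0]=2
SUB R5, 18 → R5=40-18=22
XOR R5, R2 → R5=22^2=20
STORE R5, [44] → M[44]=20
halt.

20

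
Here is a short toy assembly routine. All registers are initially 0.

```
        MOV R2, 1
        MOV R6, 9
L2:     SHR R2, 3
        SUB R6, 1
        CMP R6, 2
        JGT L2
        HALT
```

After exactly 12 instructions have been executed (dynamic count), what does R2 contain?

0

R2=1
R6=9
R2=1>>3=0
R6=9-1=8
CMP R6, 2  (cmp 8,2)
JGT L2: taken
R2=0>>3=0
R6=8-1=7
CMP R6, 2  (cmp 7,2)
JGT L2: taken
R2=0>>3=0
R6=7-1=6
After step 12: R2 = 0.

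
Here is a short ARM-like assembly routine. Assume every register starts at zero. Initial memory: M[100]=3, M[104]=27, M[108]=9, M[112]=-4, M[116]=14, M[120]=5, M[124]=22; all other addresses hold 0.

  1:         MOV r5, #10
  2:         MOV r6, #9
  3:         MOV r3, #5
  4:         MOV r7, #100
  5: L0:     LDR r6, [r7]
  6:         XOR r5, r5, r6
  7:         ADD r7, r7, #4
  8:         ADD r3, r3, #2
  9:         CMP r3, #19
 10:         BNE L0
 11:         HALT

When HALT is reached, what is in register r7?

after MOV r5, #10: r5=10
after MOV r6, #9: r6=9
after MOV r3, #5: r3=5
after MOV r7, #100: r7=100
after LDR r6, [r7]: r6=M[100]=3
after XOR r5, r5, r6: r5=10^3=9
after ADD r7, r7, #4: r7=100+4=104
after ADD r3, r3, #2: r3=5+2=7
CMP r3, #19  (cmp 7,19)
BNE L0: taken
after LDR r6, [r7]: r6=M[104]=27
after XOR r5, r5, r6: r5=9^27=18
after ADD r7, r7, #4: r7=104+4=108
after ADD r3, r3, #2: r3=7+2=9
CMP r3, #19  (cmp 9,19)
BNE L0: taken
after LDR r6, [r7]: r6=M[108]=9
after XOR r5, r5, r6: r5=18^9=27
after ADD r7, r7, #4: r7=108+4=112
after ADD r3, r3, #2: r3=9+2=11
CMP r3, #19  (cmp 11,19)
BNE L0: taken
after LDR r6, [r7]: r6=M[112]=-4
after XOR r5, r5, r6: r5=27^(-4)=-25
after ADD r7, r7, #4: r7=112+4=116
after ADD r3, r3, #2: r3=11+2=13
CMP r3, #19  (cmp 13,19)
BNE L0: taken
after LDR r6, [r7]: r6=M[116]=14
after XOR r5, r5, r6: r5=(-25)^14=-23
after ADD r7, r7, #4: r7=116+4=120
after ADD r3, r3, #2: r3=13+2=15
CMP r3, #19  (cmp 15,19)
BNE L0: taken
after LDR r6, [r7]: r6=M[120]=5
after XOR r5, r5, r6: r5=(-23)^5=-20
after ADD r7, r7, #4: r7=120+4=124
after ADD r3, r3, #2: r3=15+2=17
CMP r3, #19  (cmp 17,19)
BNE L0: taken
after LDR r6, [r7]: r6=M[124]=22
after XOR r5, r5, r6: r5=(-20)^22=-6
after ADD r7, r7, #4: r7=124+4=128
after ADD r3, r3, #2: r3=17+2=19
CMP r3, #19  (cmp 19,19)
BNE L0: not taken
halt.

128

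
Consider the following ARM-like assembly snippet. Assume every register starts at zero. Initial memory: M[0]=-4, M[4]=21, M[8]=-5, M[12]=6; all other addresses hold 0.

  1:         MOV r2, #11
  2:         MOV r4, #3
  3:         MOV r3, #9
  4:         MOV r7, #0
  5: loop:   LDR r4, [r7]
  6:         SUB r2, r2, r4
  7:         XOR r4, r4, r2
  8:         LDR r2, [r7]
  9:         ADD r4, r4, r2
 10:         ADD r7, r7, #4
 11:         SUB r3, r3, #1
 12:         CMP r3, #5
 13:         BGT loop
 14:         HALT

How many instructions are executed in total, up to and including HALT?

r2=11
r4=3
r3=9
r7=0
r4=M[0]=-4
r2=11-(-4)=15
r4=(-4)^15=-13
r2=M[0]=-4
r4=(-13)+(-4)=-17
r7=0+4=4
r3=9-1=8
CMP r3, #5  (cmp 8,5)
BGT loop: taken
r4=M[4]=21
r2=(-4)-21=-25
r4=21^(-25)=-14
r2=M[4]=21
r4=(-14)+21=7
r7=4+4=8
r3=8-1=7
CMP r3, #5  (cmp 7,5)
BGT loop: taken
r4=M[8]=-5
r2=21-(-5)=26
r4=(-5)^26=-31
r2=M[8]=-5
r4=(-31)+(-5)=-36
r7=8+4=12
r3=7-1=6
CMP r3, #5  (cmp 6,5)
BGT loop: taken
r4=M[12]=6
r2=(-5)-6=-11
r4=6^(-11)=-13
r2=M[12]=6
r4=(-13)+6=-7
r7=12+4=16
r3=6-1=5
CMP r3, #5  (cmp 5,5)
BGT loop: not taken
halt.
Total executed instructions: 41.

41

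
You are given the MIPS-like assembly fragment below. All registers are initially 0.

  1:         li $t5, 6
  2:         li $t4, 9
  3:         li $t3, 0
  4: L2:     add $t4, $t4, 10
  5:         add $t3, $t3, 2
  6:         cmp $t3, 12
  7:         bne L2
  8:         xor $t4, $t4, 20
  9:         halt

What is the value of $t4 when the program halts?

81

li $t5, 6 → $t5=6
li $t4, 9 → $t4=9
li $t3, 0 → $t3=0
add $t4, $t4, 10 → $t4=9+10=19
add $t3, $t3, 2 → $t3=0+2=2
cmp $t3, 12  (cmp 2,12)
bne L2: taken
add $t4, $t4, 10 → $t4=19+10=29
add $t3, $t3, 2 → $t3=2+2=4
cmp $t3, 12  (cmp 4,12)
bne L2: taken
add $t4, $t4, 10 → $t4=29+10=39
add $t3, $t3, 2 → $t3=4+2=6
cmp $t3, 12  (cmp 6,12)
bne L2: taken
add $t4, $t4, 10 → $t4=39+10=49
add $t3, $t3, 2 → $t3=6+2=8
cmp $t3, 12  (cmp 8,12)
bne L2: taken
add $t4, $t4, 10 → $t4=49+10=59
add $t3, $t3, 2 → $t3=8+2=10
cmp $t3, 12  (cmp 10,12)
bne L2: taken
add $t4, $t4, 10 → $t4=59+10=69
add $t3, $t3, 2 → $t3=10+2=12
cmp $t3, 12  (cmp 12,12)
bne L2: not taken
xor $t4, $t4, 20 → $t4=69^20=81
halt.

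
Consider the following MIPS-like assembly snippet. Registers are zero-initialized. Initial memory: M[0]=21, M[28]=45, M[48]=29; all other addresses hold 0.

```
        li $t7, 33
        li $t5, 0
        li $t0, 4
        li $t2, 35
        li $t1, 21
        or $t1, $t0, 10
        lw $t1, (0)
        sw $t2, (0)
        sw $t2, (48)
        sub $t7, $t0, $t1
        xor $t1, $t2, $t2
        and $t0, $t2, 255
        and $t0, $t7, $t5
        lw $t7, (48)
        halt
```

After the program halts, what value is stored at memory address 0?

35

after li $t7, 33: $t7=33
after li $t5, 0: $t5=0
after li $t0, 4: $t0=4
after li $t2, 35: $t2=35
after li $t1, 21: $t1=21
after or $t1, $t0, 10: $t1=4|10=14
after lw $t1, (0): $t1=M[0]=21
sw $t2, (0) → M[0]=35
sw $t2, (48) → M[48]=35
after sub $t7, $t0, $t1: $t7=4-21=-17
after xor $t1, $t2, $t2: $t1=35^35=0
after and $t0, $t2, 255: $t0=35&255=35
after and $t0, $t7, $t5: $t0=(-17)&0=0
after lw $t7, (48): $t7=M[48]=35
halt.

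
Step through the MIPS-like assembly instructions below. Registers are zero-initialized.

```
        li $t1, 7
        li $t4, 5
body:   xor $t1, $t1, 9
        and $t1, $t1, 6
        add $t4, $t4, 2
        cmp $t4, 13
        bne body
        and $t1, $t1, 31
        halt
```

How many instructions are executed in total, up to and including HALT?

after li $t1, 7: $t1=7
after li $t4, 5: $t4=5
after xor $t1, $t1, 9: $t1=7^9=14
after and $t1, $t1, 6: $t1=14&6=6
after add $t4, $t4, 2: $t4=5+2=7
cmp $t4, 13  (cmp 7,13)
bne body: taken
after xor $t1, $t1, 9: $t1=6^9=15
after and $t1, $t1, 6: $t1=15&6=6
after add $t4, $t4, 2: $t4=7+2=9
cmp $t4, 13  (cmp 9,13)
bne body: taken
after xor $t1, $t1, 9: $t1=6^9=15
after and $t1, $t1, 6: $t1=15&6=6
after add $t4, $t4, 2: $t4=9+2=11
cmp $t4, 13  (cmp 11,13)
bne body: taken
after xor $t1, $t1, 9: $t1=6^9=15
after and $t1, $t1, 6: $t1=15&6=6
after add $t4, $t4, 2: $t4=11+2=13
cmp $t4, 13  (cmp 13,13)
bne body: not taken
after and $t1, $t1, 31: $t1=6&31=6
halt.
Total executed instructions: 24.

24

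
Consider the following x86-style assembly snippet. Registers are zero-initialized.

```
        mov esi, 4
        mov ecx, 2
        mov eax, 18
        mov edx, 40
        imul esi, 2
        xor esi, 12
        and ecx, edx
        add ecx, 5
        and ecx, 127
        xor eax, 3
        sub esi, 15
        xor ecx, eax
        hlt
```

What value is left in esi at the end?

mov esi, 4 → esi=4
mov ecx, 2 → ecx=2
mov eax, 18 → eax=18
mov edx, 40 → edx=40
imul esi, 2 → esi=4*2=8
xor esi, 12 → esi=8^12=4
and ecx, edx → ecx=2&40=0
add ecx, 5 → ecx=0+5=5
and ecx, 127 → ecx=5&127=5
xor eax, 3 → eax=18^3=17
sub esi, 15 → esi=4-15=-11
xor ecx, eax → ecx=5^17=20
halt.

-11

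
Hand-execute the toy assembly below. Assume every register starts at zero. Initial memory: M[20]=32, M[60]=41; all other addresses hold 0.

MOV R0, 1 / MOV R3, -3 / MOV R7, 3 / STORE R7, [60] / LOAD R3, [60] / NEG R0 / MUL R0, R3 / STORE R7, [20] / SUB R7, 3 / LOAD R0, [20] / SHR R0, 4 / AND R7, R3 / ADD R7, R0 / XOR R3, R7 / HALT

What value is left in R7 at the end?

0

R0=1
R3=-3
R7=3
STORE R7, [60] → M[60]=3
R3=M[60]=3
R0=-(1)=-1
R0=(-1)*3=-3
STORE R7, [20] → M[20]=3
R7=3-3=0
R0=M[20]=3
R0=3>>4=0
R7=0&3=0
R7=0+0=0
R3=3^0=3
halt.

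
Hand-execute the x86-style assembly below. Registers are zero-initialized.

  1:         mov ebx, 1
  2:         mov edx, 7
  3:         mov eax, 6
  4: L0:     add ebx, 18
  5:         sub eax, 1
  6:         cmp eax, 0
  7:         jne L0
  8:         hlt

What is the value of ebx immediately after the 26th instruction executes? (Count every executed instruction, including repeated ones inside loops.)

ebx=1
edx=7
eax=6
ebx=1+18=19
eax=6-1=5
cmp eax, 0  (cmp 5,0)
jne L0: taken
ebx=19+18=37
eax=5-1=4
cmp eax, 0  (cmp 4,0)
jne L0: taken
ebx=37+18=55
eax=4-1=3
cmp eax, 0  (cmp 3,0)
jne L0: taken
ebx=55+18=73
eax=3-1=2
cmp eax, 0  (cmp 2,0)
jne L0: taken
ebx=73+18=91
eax=2-1=1
cmp eax, 0  (cmp 1,0)
jne L0: taken
ebx=91+18=109
eax=1-1=0
cmp eax, 0  (cmp 0,0)
After step 26: ebx = 109.

109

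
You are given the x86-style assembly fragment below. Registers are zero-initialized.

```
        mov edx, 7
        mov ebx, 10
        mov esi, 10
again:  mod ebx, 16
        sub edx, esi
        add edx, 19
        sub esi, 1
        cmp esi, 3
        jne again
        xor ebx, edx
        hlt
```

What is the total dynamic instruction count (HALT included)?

47

after mov edx, 7: edx=7
after mov ebx, 10: ebx=10
after mov esi, 10: esi=10
after mod ebx, 16: ebx=10%16=10
after sub edx, esi: edx=7-10=-3
after add edx, 19: edx=(-3)+19=16
after sub esi, 1: esi=10-1=9
cmp esi, 3  (cmp 9,3)
jne again: taken
after mod ebx, 16: ebx=10%16=10
after sub edx, esi: edx=16-9=7
after add edx, 19: edx=7+19=26
after sub esi, 1: esi=9-1=8
cmp esi, 3  (cmp 8,3)
jne again: taken
after mod ebx, 16: ebx=10%16=10
after sub edx, esi: edx=26-8=18
after add edx, 19: edx=18+19=37
after sub esi, 1: esi=8-1=7
cmp esi, 3  (cmp 7,3)
jne again: taken
after mod ebx, 16: ebx=10%16=10
after sub edx, esi: edx=37-7=30
after add edx, 19: edx=30+19=49
after sub esi, 1: esi=7-1=6
cmp esi, 3  (cmp 6,3)
jne again: taken
after mod ebx, 16: ebx=10%16=10
after sub edx, esi: edx=49-6=43
after add edx, 19: edx=43+19=62
after sub esi, 1: esi=6-1=5
cmp esi, 3  (cmp 5,3)
jne again: taken
after mod ebx, 16: ebx=10%16=10
after sub edx, esi: edx=62-5=57
after add edx, 19: edx=57+19=76
after sub esi, 1: esi=5-1=4
cmp esi, 3  (cmp 4,3)
jne again: taken
after mod ebx, 16: ebx=10%16=10
after sub edx, esi: edx=76-4=72
after add edx, 19: edx=72+19=91
after sub esi, 1: esi=4-1=3
cmp esi, 3  (cmp 3,3)
jne again: not taken
after xor ebx, edx: ebx=10^91=81
halt.
Total executed instructions: 47.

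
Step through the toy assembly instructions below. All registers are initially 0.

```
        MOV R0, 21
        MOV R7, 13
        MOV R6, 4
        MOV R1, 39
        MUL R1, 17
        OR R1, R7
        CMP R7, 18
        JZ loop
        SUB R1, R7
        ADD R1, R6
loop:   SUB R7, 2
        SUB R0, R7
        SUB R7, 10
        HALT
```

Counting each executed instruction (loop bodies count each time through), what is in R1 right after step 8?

671

MOV R0, 21 → R0=21
MOV R7, 13 → R7=13
MOV R6, 4 → R6=4
MOV R1, 39 → R1=39
MUL R1, 17 → R1=39*17=663
OR R1, R7 → R1=663|13=671
CMP R7, 18  (cmp 13,18)
JZ loop: not taken
After step 8: R1 = 671.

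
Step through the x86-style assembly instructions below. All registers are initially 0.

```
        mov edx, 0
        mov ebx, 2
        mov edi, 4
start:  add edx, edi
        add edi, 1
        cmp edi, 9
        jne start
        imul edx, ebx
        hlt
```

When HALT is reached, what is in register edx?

after mov edx, 0: edx=0
after mov ebx, 2: ebx=2
after mov edi, 4: edi=4
after add edx, edi: edx=0+4=4
after add edi, 1: edi=4+1=5
cmp edi, 9  (cmp 5,9)
jne start: taken
after add edx, edi: edx=4+5=9
after add edi, 1: edi=5+1=6
cmp edi, 9  (cmp 6,9)
jne start: taken
after add edx, edi: edx=9+6=15
after add edi, 1: edi=6+1=7
cmp edi, 9  (cmp 7,9)
jne start: taken
after add edx, edi: edx=15+7=22
after add edi, 1: edi=7+1=8
cmp edi, 9  (cmp 8,9)
jne start: taken
after add edx, edi: edx=22+8=30
after add edi, 1: edi=8+1=9
cmp edi, 9  (cmp 9,9)
jne start: not taken
after imul edx, ebx: edx=30*2=60
halt.

60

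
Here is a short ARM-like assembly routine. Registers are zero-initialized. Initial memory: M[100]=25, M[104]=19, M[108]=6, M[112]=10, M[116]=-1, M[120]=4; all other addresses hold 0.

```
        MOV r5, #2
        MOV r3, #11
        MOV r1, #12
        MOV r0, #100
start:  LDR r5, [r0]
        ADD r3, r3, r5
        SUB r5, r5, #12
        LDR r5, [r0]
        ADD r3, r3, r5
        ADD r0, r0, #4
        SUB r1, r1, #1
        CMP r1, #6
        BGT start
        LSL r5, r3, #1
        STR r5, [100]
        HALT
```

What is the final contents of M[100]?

274

after MOV r5, #2: r5=2
after MOV r3, #11: r3=11
after MOV r1, #12: r1=12
after MOV r0, #100: r0=100
after LDR r5, [r0]: r5=M[100]=25
after ADD r3, r3, r5: r3=11+25=36
after SUB r5, r5, #12: r5=25-12=13
after LDR r5, [r0]: r5=M[100]=25
after ADD r3, r3, r5: r3=36+25=61
after ADD r0, r0, #4: r0=100+4=104
after SUB r1, r1, #1: r1=12-1=11
CMP r1, #6  (cmp 11,6)
BGT start: taken
after LDR r5, [r0]: r5=M[104]=19
after ADD r3, r3, r5: r3=61+19=80
after SUB r5, r5, #12: r5=19-12=7
after LDR r5, [r0]: r5=M[104]=19
after ADD r3, r3, r5: r3=80+19=99
after ADD r0, r0, #4: r0=104+4=108
after SUB r1, r1, #1: r1=11-1=10
CMP r1, #6  (cmp 10,6)
BGT start: taken
after LDR r5, [r0]: r5=M[108]=6
after ADD r3, r3, r5: r3=99+6=105
after SUB r5, r5, #12: r5=6-12=-6
after LDR r5, [r0]: r5=M[108]=6
after ADD r3, r3, r5: r3=105+6=111
after ADD r0, r0, #4: r0=108+4=112
after SUB r1, r1, #1: r1=10-1=9
CMP r1, #6  (cmp 9,6)
BGT start: taken
after LDR r5, [r0]: r5=M[112]=10
after ADD r3, r3, r5: r3=111+10=121
after SUB r5, r5, #12: r5=10-12=-2
after LDR r5, [r0]: r5=M[112]=10
after ADD r3, r3, r5: r3=121+10=131
after ADD r0, r0, #4: r0=112+4=116
after SUB r1, r1, #1: r1=9-1=8
CMP r1, #6  (cmp 8,6)
BGT start: taken
after LDR r5, [r0]: r5=M[116]=-1
after ADD r3, r3, r5: r3=131+(-1)=130
after SUB r5, r5, #12: r5=(-1)-12=-13
after LDR r5, [r0]: r5=M[116]=-1
after ADD r3, r3, r5: r3=130+(-1)=129
after ADD r0, r0, #4: r0=116+4=120
after SUB r1, r1, #1: r1=8-1=7
CMP r1, #6  (cmp 7,6)
BGT start: taken
after LDR r5, [r0]: r5=M[120]=4
after ADD r3, r3, r5: r3=129+4=133
after SUB r5, r5, #12: r5=4-12=-8
after LDR r5, [r0]: r5=M[120]=4
after ADD r3, r3, r5: r3=133+4=137
after ADD r0, r0, #4: r0=120+4=124
after SUB r1, r1, #1: r1=7-1=6
CMP r1, #6  (cmp 6,6)
BGT start: not taken
after LSL r5, r3, #1: r5=137<<1=274
STR r5, [100] → M[100]=274
halt.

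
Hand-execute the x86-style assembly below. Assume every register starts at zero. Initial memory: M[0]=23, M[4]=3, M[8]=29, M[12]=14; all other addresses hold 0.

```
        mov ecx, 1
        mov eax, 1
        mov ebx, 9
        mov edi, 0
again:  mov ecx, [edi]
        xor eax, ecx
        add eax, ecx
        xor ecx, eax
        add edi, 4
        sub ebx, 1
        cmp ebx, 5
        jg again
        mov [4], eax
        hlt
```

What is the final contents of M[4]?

85

mov ecx, 1 → ecx=1
mov eax, 1 → eax=1
mov ebx, 9 → ebx=9
mov edi, 0 → edi=0
mov ecx, [edi] → ecx=M[0]=23
xor eax, ecx → eax=1^23=22
add eax, ecx → eax=22+23=45
xor ecx, eax → ecx=23^45=58
add edi, 4 → edi=0+4=4
sub ebx, 1 → ebx=9-1=8
cmp ebx, 5  (cmp 8,5)
jg again: taken
mov ecx, [edi] → ecx=M[4]=3
xor eax, ecx → eax=45^3=46
add eax, ecx → eax=46+3=49
xor ecx, eax → ecx=3^49=50
add edi, 4 → edi=4+4=8
sub ebx, 1 → ebx=8-1=7
cmp ebx, 5  (cmp 7,5)
jg again: taken
mov ecx, [edi] → ecx=M[8]=29
xor eax, ecx → eax=49^29=44
add eax, ecx → eax=44+29=73
xor ecx, eax → ecx=29^73=84
add edi, 4 → edi=8+4=12
sub ebx, 1 → ebx=7-1=6
cmp ebx, 5  (cmp 6,5)
jg again: taken
mov ecx, [edi] → ecx=M[12]=14
xor eax, ecx → eax=73^14=71
add eax, ecx → eax=71+14=85
xor ecx, eax → ecx=14^85=91
add edi, 4 → edi=12+4=16
sub ebx, 1 → ebx=6-1=5
cmp ebx, 5  (cmp 5,5)
jg again: not taken
mov [4], eax → M[4]=85
halt.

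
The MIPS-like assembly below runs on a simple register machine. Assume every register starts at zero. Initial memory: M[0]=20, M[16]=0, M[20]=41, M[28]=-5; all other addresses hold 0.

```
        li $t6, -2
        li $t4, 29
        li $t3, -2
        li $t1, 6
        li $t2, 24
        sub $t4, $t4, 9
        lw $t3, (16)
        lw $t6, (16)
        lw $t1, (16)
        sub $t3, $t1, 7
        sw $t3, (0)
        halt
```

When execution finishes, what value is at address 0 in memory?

after li $t6, -2: $t6=-2
after li $t4, 29: $t4=29
after li $t3, -2: $t3=-2
after li $t1, 6: $t1=6
after li $t2, 24: $t2=24
after sub $t4, $t4, 9: $t4=29-9=20
after lw $t3, (16): $t3=M[16]=0
after lw $t6, (16): $t6=M[16]=0
after lw $t1, (16): $t1=M[16]=0
after sub $t3, $t1, 7: $t3=0-7=-7
sw $t3, (0) → M[0]=-7
halt.

-7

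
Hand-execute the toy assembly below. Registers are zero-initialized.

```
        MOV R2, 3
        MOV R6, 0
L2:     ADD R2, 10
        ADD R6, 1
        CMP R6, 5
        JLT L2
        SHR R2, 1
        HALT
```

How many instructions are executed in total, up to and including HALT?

24

after MOV R2, 3: R2=3
after MOV R6, 0: R6=0
after ADD R2, 10: R2=3+10=13
after ADD R6, 1: R6=0+1=1
CMP R6, 5  (cmp 1,5)
JLT L2: taken
after ADD R2, 10: R2=13+10=23
after ADD R6, 1: R6=1+1=2
CMP R6, 5  (cmp 2,5)
JLT L2: taken
after ADD R2, 10: R2=23+10=33
after ADD R6, 1: R6=2+1=3
CMP R6, 5  (cmp 3,5)
JLT L2: taken
after ADD R2, 10: R2=33+10=43
after ADD R6, 1: R6=3+1=4
CMP R6, 5  (cmp 4,5)
JLT L2: taken
after ADD R2, 10: R2=43+10=53
after ADD R6, 1: R6=4+1=5
CMP R6, 5  (cmp 5,5)
JLT L2: not taken
after SHR R2, 1: R2=53>>1=26
halt.
Total executed instructions: 24.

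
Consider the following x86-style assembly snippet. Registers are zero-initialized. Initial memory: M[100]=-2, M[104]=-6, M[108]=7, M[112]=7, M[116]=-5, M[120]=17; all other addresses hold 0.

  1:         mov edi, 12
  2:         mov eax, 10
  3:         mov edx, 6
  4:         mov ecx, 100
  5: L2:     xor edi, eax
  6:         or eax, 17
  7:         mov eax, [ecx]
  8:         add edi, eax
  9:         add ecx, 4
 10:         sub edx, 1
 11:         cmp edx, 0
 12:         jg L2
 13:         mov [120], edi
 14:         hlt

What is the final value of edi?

-13

edi=12
eax=10
edx=6
ecx=100
edi=12^10=6
eax=10|17=27
eax=M[100]=-2
edi=6+(-2)=4
ecx=100+4=104
edx=6-1=5
cmp edx, 0  (cmp 5,0)
jg L2: taken
edi=4^(-2)=-6
eax=(-2)|17=-1
eax=M[104]=-6
edi=(-6)+(-6)=-12
ecx=104+4=108
edx=5-1=4
cmp edx, 0  (cmp 4,0)
jg L2: taken
edi=(-12)^(-6)=14
eax=(-6)|17=-5
eax=M[108]=7
edi=14+7=21
ecx=108+4=112
edx=4-1=3
cmp edx, 0  (cmp 3,0)
jg L2: taken
edi=21^7=18
eax=7|17=23
eax=M[112]=7
edi=18+7=25
ecx=112+4=116
edx=3-1=2
cmp edx, 0  (cmp 2,0)
jg L2: taken
edi=25^7=30
eax=7|17=23
eax=M[116]=-5
edi=30+(-5)=25
ecx=116+4=120
edx=2-1=1
cmp edx, 0  (cmp 1,0)
jg L2: taken
edi=25^(-5)=-30
eax=(-5)|17=-5
eax=M[120]=17
edi=(-30)+17=-13
ecx=120+4=124
edx=1-1=0
cmp edx, 0  (cmp 0,0)
jg L2: not taken
mov [120], edi → M[120]=-13
halt.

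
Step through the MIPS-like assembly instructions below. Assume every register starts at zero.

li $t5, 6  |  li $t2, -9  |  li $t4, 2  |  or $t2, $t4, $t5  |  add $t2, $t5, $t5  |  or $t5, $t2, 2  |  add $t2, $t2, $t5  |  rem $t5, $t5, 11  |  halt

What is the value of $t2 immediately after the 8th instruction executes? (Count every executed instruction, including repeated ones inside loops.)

26

li $t5, 6 → $t5=6
li $t2, -9 → $t2=-9
li $t4, 2 → $t4=2
or $t2, $t4, $t5 → $t2=2|6=6
add $t2, $t5, $t5 → $t2=6+6=12
or $t5, $t2, 2 → $t5=12|2=14
add $t2, $t2, $t5 → $t2=12+14=26
rem $t5, $t5, 11 → $t5=14%11=3
After step 8: $t2 = 26.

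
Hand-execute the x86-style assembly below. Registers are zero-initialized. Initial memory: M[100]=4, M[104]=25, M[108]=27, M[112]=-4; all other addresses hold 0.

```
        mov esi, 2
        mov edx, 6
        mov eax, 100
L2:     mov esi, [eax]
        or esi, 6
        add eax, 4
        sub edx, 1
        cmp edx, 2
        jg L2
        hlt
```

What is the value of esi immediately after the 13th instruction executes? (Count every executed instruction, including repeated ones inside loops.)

31

esi=2
edx=6
eax=100
esi=M[100]=4
esi=4|6=6
eax=100+4=104
edx=6-1=5
cmp edx, 2  (cmp 5,2)
jg L2: taken
esi=M[104]=25
esi=25|6=31
eax=104+4=108
edx=5-1=4
After step 13: esi = 31.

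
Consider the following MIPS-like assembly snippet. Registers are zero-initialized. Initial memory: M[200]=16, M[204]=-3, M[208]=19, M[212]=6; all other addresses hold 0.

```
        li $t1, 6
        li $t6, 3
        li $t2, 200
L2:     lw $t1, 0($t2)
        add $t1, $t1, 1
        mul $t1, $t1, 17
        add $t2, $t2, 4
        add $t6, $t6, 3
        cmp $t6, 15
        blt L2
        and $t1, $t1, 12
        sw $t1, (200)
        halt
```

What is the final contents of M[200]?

4

after li $t1, 6: $t1=6
after li $t6, 3: $t6=3
after li $t2, 200: $t2=200
after lw $t1, 0($t2): $t1=M[200]=16
after add $t1, $t1, 1: $t1=16+1=17
after mul $t1, $t1, 17: $t1=17*17=289
after add $t2, $t2, 4: $t2=200+4=204
after add $t6, $t6, 3: $t6=3+3=6
cmp $t6, 15  (cmp 6,15)
blt L2: taken
after lw $t1, 0($t2): $t1=M[204]=-3
after add $t1, $t1, 1: $t1=(-3)+1=-2
after mul $t1, $t1, 17: $t1=(-2)*17=-34
after add $t2, $t2, 4: $t2=204+4=208
after add $t6, $t6, 3: $t6=6+3=9
cmp $t6, 15  (cmp 9,15)
blt L2: taken
after lw $t1, 0($t2): $t1=M[208]=19
after add $t1, $t1, 1: $t1=19+1=20
after mul $t1, $t1, 17: $t1=20*17=340
after add $t2, $t2, 4: $t2=208+4=212
after add $t6, $t6, 3: $t6=9+3=12
cmp $t6, 15  (cmp 12,15)
blt L2: taken
after lw $t1, 0($t2): $t1=M[212]=6
after add $t1, $t1, 1: $t1=6+1=7
after mul $t1, $t1, 17: $t1=7*17=119
after add $t2, $t2, 4: $t2=212+4=216
after add $t6, $t6, 3: $t6=12+3=15
cmp $t6, 15  (cmp 15,15)
blt L2: not taken
after and $t1, $t1, 12: $t1=119&12=4
sw $t1, (200) → M[200]=4
halt.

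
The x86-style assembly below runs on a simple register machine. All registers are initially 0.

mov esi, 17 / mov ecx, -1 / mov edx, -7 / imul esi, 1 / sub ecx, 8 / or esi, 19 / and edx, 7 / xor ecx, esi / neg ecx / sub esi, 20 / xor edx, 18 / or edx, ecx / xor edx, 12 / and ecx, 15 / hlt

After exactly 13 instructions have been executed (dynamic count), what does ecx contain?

28

after mov esi, 17: esi=17
after mov ecx, -1: ecx=-1
after mov edx, -7: edx=-7
after imul esi, 1: esi=17*1=17
after sub ecx, 8: ecx=(-1)-8=-9
after or esi, 19: esi=17|19=19
after and edx, 7: edx=(-7)&7=1
after xor ecx, esi: ecx=(-9)^19=-28
after neg ecx: ecx=-(-28)=28
after sub esi, 20: esi=19-20=-1
after xor edx, 18: edx=1^18=19
after or edx, ecx: edx=19|28=31
after xor edx, 12: edx=31^12=19
After step 13: ecx = 28.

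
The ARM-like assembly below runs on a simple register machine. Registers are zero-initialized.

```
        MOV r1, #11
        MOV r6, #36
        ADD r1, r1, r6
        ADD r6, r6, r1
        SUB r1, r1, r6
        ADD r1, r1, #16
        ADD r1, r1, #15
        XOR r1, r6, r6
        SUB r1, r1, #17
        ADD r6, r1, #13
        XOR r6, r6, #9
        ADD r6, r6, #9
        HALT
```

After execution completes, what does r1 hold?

-17

r1=11
r6=36
r1=11+36=47
r6=36+47=83
r1=47-83=-36
r1=(-36)+16=-20
r1=(-20)+15=-5
r1=83^83=0
r1=0-17=-17
r6=(-17)+13=-4
r6=(-4)^9=-11
r6=(-11)+9=-2
halt.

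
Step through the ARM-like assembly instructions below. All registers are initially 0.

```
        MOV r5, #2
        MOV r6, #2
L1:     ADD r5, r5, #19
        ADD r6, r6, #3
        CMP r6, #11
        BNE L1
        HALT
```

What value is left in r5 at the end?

59

r5=2
r6=2
r5=2+19=21
r6=2+3=5
CMP r6, #11  (cmp 5,11)
BNE L1: taken
r5=21+19=40
r6=5+3=8
CMP r6, #11  (cmp 8,11)
BNE L1: taken
r5=40+19=59
r6=8+3=11
CMP r6, #11  (cmp 11,11)
BNE L1: not taken
halt.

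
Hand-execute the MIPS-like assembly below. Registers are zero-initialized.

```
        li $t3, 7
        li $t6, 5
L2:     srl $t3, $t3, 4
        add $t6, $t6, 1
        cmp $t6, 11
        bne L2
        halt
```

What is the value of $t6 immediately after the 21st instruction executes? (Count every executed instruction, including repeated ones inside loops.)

li $t3, 7 → $t3=7
li $t6, 5 → $t6=5
srl $t3, $t3, 4 → $t3=7>>4=0
add $t6, $t6, 1 → $t6=5+1=6
cmp $t6, 11  (cmp 6,11)
bne L2: taken
srl $t3, $t3, 4 → $t3=0>>4=0
add $t6, $t6, 1 → $t6=6+1=7
cmp $t6, 11  (cmp 7,11)
bne L2: taken
srl $t3, $t3, 4 → $t3=0>>4=0
add $t6, $t6, 1 → $t6=7+1=8
cmp $t6, 11  (cmp 8,11)
bne L2: taken
srl $t3, $t3, 4 → $t3=0>>4=0
add $t6, $t6, 1 → $t6=8+1=9
cmp $t6, 11  (cmp 9,11)
bne L2: taken
srl $t3, $t3, 4 → $t3=0>>4=0
add $t6, $t6, 1 → $t6=9+1=10
cmp $t6, 11  (cmp 10,11)
After step 21: $t6 = 10.

10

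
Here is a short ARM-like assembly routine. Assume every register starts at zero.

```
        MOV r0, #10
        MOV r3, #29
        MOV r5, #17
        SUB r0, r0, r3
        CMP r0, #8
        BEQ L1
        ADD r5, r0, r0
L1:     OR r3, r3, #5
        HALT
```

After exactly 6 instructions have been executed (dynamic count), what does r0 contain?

after MOV r0, #10: r0=10
after MOV r3, #29: r3=29
after MOV r5, #17: r5=17
after SUB r0, r0, r3: r0=10-29=-19
CMP r0, #8  (cmp -19,8)
BEQ L1: not taken
After step 6: r0 = -19.

-19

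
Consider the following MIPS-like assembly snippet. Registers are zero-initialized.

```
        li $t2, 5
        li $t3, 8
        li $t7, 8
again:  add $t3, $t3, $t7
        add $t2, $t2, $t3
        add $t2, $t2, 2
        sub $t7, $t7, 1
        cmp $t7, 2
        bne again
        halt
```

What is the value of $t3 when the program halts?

after li $t2, 5: $t2=5
after li $t3, 8: $t3=8
after li $t7, 8: $t7=8
after add $t3, $t3, $t7: $t3=8+8=16
after add $t2, $t2, $t3: $t2=5+16=21
after add $t2, $t2, 2: $t2=21+2=23
after sub $t7, $t7, 1: $t7=8-1=7
cmp $t7, 2  (cmp 7,2)
bne again: taken
after add $t3, $t3, $t7: $t3=16+7=23
after add $t2, $t2, $t3: $t2=23+23=46
after add $t2, $t2, 2: $t2=46+2=48
after sub $t7, $t7, 1: $t7=7-1=6
cmp $t7, 2  (cmp 6,2)
bne again: taken
after add $t3, $t3, $t7: $t3=23+6=29
after add $t2, $t2, $t3: $t2=48+29=77
after add $t2, $t2, 2: $t2=77+2=79
after sub $t7, $t7, 1: $t7=6-1=5
cmp $t7, 2  (cmp 5,2)
bne again: taken
after add $t3, $t3, $t7: $t3=29+5=34
after add $t2, $t2, $t3: $t2=79+34=113
after add $t2, $t2, 2: $t2=113+2=115
after sub $t7, $t7, 1: $t7=5-1=4
cmp $t7, 2  (cmp 4,2)
bne again: taken
after add $t3, $t3, $t7: $t3=34+4=38
after add $t2, $t2, $t3: $t2=115+38=153
after add $t2, $t2, 2: $t2=153+2=155
after sub $t7, $t7, 1: $t7=4-1=3
cmp $t7, 2  (cmp 3,2)
bne again: taken
after add $t3, $t3, $t7: $t3=38+3=41
after add $t2, $t2, $t3: $t2=155+41=196
after add $t2, $t2, 2: $t2=196+2=198
after sub $t7, $t7, 1: $t7=3-1=2
cmp $t7, 2  (cmp 2,2)
bne again: not taken
halt.

41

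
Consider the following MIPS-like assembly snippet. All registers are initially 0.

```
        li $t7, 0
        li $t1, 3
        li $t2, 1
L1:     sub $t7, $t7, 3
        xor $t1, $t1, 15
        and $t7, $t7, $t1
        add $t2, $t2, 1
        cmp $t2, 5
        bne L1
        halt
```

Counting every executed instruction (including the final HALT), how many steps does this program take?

28

$t7=0
$t1=3
$t2=1
$t7=0-3=-3
$t1=3^15=12
$t7=(-3)&12=12
$t2=1+1=2
cmp $t2, 5  (cmp 2,5)
bne L1: taken
$t7=12-3=9
$t1=12^15=3
$t7=9&3=1
$t2=2+1=3
cmp $t2, 5  (cmp 3,5)
bne L1: taken
$t7=1-3=-2
$t1=3^15=12
$t7=(-2)&12=12
$t2=3+1=4
cmp $t2, 5  (cmp 4,5)
bne L1: taken
$t7=12-3=9
$t1=12^15=3
$t7=9&3=1
$t2=4+1=5
cmp $t2, 5  (cmp 5,5)
bne L1: not taken
halt.
Total executed instructions: 28.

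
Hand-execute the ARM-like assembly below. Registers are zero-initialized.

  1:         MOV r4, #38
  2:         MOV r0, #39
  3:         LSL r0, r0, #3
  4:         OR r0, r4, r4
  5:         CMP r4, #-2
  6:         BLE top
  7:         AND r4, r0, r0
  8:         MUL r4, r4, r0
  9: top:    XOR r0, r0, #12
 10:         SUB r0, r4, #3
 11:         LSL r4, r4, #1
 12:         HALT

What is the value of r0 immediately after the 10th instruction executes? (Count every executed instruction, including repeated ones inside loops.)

MOV r4, #38 → r4=38
MOV r0, #39 → r0=39
LSL r0, r0, #3 → r0=39<<3=312
OR r0, r4, r4 → r0=38|38=38
CMP r4, #-2  (cmp 38,-2)
BLE top: not taken
AND r4, r0, r0 → r4=38&38=38
MUL r4, r4, r0 → r4=38*38=1444
XOR r0, r0, #12 → r0=38^12=42
SUB r0, r4, #3 → r0=1444-3=1441
After step 10: r0 = 1441.

1441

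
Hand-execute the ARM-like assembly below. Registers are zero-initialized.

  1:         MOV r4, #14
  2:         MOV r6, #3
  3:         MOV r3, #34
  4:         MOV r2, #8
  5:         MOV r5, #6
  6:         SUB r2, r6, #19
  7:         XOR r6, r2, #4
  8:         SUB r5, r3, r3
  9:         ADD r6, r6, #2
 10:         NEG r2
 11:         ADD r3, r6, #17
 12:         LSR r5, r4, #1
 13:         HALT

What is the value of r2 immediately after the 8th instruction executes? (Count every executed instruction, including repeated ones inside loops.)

-16

MOV r4, #14 → r4=14
MOV r6, #3 → r6=3
MOV r3, #34 → r3=34
MOV r2, #8 → r2=8
MOV r5, #6 → r5=6
SUB r2, r6, #19 → r2=3-19=-16
XOR r6, r2, #4 → r6=(-16)^4=-12
SUB r5, r3, r3 → r5=34-34=0
After step 8: r2 = -16.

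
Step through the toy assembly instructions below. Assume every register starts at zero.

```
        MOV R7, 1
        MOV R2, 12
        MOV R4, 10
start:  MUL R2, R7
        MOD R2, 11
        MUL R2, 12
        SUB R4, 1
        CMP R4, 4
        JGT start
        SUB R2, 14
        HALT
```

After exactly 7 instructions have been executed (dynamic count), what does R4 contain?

9

MOV R7, 1 → R7=1
MOV R2, 12 → R2=12
MOV R4, 10 → R4=10
MUL R2, R7 → R2=12*1=12
MOD R2, 11 → R2=12%11=1
MUL R2, 12 → R2=1*12=12
SUB R4, 1 → R4=10-1=9
After step 7: R4 = 9.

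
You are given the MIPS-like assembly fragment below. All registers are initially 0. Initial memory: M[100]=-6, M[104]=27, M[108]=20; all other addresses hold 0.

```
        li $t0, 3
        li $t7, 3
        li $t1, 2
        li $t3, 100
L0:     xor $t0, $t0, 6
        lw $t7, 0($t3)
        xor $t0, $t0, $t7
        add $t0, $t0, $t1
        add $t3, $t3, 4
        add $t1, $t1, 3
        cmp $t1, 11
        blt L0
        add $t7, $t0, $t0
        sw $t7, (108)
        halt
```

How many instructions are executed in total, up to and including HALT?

li $t0, 3 → $t0=3
li $t7, 3 → $t7=3
li $t1, 2 → $t1=2
li $t3, 100 → $t3=100
xor $t0, $t0, 6 → $t0=3^6=5
lw $t7, 0($t3) → $t7=M[100]=-6
xor $t0, $t0, $t7 → $t0=5^(-6)=-1
add $t0, $t0, $t1 → $t0=(-1)+2=1
add $t3, $t3, 4 → $t3=100+4=104
add $t1, $t1, 3 → $t1=2+3=5
cmp $t1, 11  (cmp 5,11)
blt L0: taken
xor $t0, $t0, 6 → $t0=1^6=7
lw $t7, 0($t3) → $t7=M[104]=27
xor $t0, $t0, $t7 → $t0=7^27=28
add $t0, $t0, $t1 → $t0=28+5=33
add $t3, $t3, 4 → $t3=104+4=108
add $t1, $t1, 3 → $t1=5+3=8
cmp $t1, 11  (cmp 8,11)
blt L0: taken
xor $t0, $t0, 6 → $t0=33^6=39
lw $t7, 0($t3) → $t7=M[108]=20
xor $t0, $t0, $t7 → $t0=39^20=51
add $t0, $t0, $t1 → $t0=51+8=59
add $t3, $t3, 4 → $t3=108+4=112
add $t1, $t1, 3 → $t1=8+3=11
cmp $t1, 11  (cmp 11,11)
blt L0: not taken
add $t7, $t0, $t0 → $t7=59+59=118
sw $t7, (108) → M[108]=118
halt.
Total executed instructions: 31.

31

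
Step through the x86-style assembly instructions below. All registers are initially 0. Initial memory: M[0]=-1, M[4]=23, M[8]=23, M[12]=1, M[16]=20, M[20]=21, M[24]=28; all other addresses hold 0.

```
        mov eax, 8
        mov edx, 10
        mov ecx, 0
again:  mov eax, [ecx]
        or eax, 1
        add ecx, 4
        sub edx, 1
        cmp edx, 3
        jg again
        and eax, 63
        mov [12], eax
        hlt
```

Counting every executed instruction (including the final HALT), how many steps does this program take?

eax=8
edx=10
ecx=0
eax=M[0]=-1
eax=(-1)|1=-1
ecx=0+4=4
edx=10-1=9
cmp edx, 3  (cmp 9,3)
jg again: taken
eax=M[4]=23
eax=23|1=23
ecx=4+4=8
edx=9-1=8
cmp edx, 3  (cmp 8,3)
jg again: taken
eax=M[8]=23
eax=23|1=23
ecx=8+4=12
edx=8-1=7
cmp edx, 3  (cmp 7,3)
jg again: taken
eax=M[12]=1
eax=1|1=1
ecx=12+4=16
edx=7-1=6
cmp edx, 3  (cmp 6,3)
jg again: taken
eax=M[16]=20
eax=20|1=21
ecx=16+4=20
edx=6-1=5
cmp edx, 3  (cmp 5,3)
jg again: taken
eax=M[20]=21
eax=21|1=21
ecx=20+4=24
edx=5-1=4
cmp edx, 3  (cmp 4,3)
jg again: taken
eax=M[24]=28
eax=28|1=29
ecx=24+4=28
edx=4-1=3
cmp edx, 3  (cmp 3,3)
jg again: not taken
eax=29&63=29
mov [12], eax → M[12]=29
halt.
Total executed instructions: 48.

48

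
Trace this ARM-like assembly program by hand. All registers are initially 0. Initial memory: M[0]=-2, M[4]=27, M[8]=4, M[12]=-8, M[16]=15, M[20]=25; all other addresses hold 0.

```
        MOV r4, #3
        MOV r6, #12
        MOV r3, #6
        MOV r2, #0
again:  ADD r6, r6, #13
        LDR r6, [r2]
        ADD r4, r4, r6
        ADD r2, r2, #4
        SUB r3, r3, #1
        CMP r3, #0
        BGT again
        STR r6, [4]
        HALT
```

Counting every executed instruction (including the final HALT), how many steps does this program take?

r4=3
r6=12
r3=6
r2=0
r6=12+13=25
r6=M[0]=-2
r4=3+(-2)=1
r2=0+4=4
r3=6-1=5
CMP r3, #0  (cmp 5,0)
BGT again: taken
r6=(-2)+13=11
r6=M[4]=27
r4=1+27=28
r2=4+4=8
r3=5-1=4
CMP r3, #0  (cmp 4,0)
BGT again: taken
r6=27+13=40
r6=M[8]=4
r4=28+4=32
r2=8+4=12
r3=4-1=3
CMP r3, #0  (cmp 3,0)
BGT again: taken
r6=4+13=17
r6=M[12]=-8
r4=32+(-8)=24
r2=12+4=16
r3=3-1=2
CMP r3, #0  (cmp 2,0)
BGT again: taken
r6=(-8)+13=5
r6=M[16]=15
r4=24+15=39
r2=16+4=20
r3=2-1=1
CMP r3, #0  (cmp 1,0)
BGT again: taken
r6=15+13=28
r6=M[20]=25
r4=39+25=64
r2=20+4=24
r3=1-1=0
CMP r3, #0  (cmp 0,0)
BGT again: not taken
STR r6, [4] → M[4]=25
halt.
Total executed instructions: 48.

48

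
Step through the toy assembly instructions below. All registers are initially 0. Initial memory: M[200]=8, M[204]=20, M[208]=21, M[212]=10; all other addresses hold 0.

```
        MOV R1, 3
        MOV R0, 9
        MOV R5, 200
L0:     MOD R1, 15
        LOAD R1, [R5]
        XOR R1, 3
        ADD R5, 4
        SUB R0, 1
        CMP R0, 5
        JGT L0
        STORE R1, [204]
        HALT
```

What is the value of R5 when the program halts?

after MOV R1, 3: R1=3
after MOV R0, 9: R0=9
after MOV R5, 200: R5=200
after MOD R1, 15: R1=3%15=3
after LOAD R1, [R5]: R1=M[200]=8
after XOR R1, 3: R1=8^3=11
after ADD R5, 4: R5=200+4=204
after SUB R0, 1: R0=9-1=8
CMP R0, 5  (cmp 8,5)
JGT L0: taken
after MOD R1, 15: R1=11%15=11
after LOAD R1, [R5]: R1=M[204]=20
after XOR R1, 3: R1=20^3=23
after ADD R5, 4: R5=204+4=208
after SUB R0, 1: R0=8-1=7
CMP R0, 5  (cmp 7,5)
JGT L0: taken
after MOD R1, 15: R1=23%15=8
after LOAD R1, [R5]: R1=M[208]=21
after XOR R1, 3: R1=21^3=22
after ADD R5, 4: R5=208+4=212
after SUB R0, 1: R0=7-1=6
CMP R0, 5  (cmp 6,5)
JGT L0: taken
after MOD R1, 15: R1=22%15=7
after LOAD R1, [R5]: R1=M[212]=10
after XOR R1, 3: R1=10^3=9
after ADD R5, 4: R5=212+4=216
after SUB R0, 1: R0=6-1=5
CMP R0, 5  (cmp 5,5)
JGT L0: not taken
STORE R1, [204] → M[204]=9
halt.

216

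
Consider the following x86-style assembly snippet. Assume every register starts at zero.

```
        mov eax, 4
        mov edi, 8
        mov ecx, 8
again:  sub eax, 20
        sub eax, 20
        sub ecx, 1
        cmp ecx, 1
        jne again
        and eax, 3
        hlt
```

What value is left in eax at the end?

eax=4
edi=8
ecx=8
eax=4-20=-16
eax=(-16)-20=-36
ecx=8-1=7
cmp ecx, 1  (cmp 7,1)
jne again: taken
eax=(-36)-20=-56
eax=(-56)-20=-76
ecx=7-1=6
cmp ecx, 1  (cmp 6,1)
jne again: taken
eax=(-76)-20=-96
eax=(-96)-20=-116
ecx=6-1=5
cmp ecx, 1  (cmp 5,1)
jne again: taken
eax=(-116)-20=-136
eax=(-136)-20=-156
ecx=5-1=4
cmp ecx, 1  (cmp 4,1)
jne again: taken
eax=(-156)-20=-176
eax=(-176)-20=-196
ecx=4-1=3
cmp ecx, 1  (cmp 3,1)
jne again: taken
eax=(-196)-20=-216
eax=(-216)-20=-236
ecx=3-1=2
cmp ecx, 1  (cmp 2,1)
jne again: taken
eax=(-236)-20=-256
eax=(-256)-20=-276
ecx=2-1=1
cmp ecx, 1  (cmp 1,1)
jne again: not taken
eax=(-276)&3=0
halt.

0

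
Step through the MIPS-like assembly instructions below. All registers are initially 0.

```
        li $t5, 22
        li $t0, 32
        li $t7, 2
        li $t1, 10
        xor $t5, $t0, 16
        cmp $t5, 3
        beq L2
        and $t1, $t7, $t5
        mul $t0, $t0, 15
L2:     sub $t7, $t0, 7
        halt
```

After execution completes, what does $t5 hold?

li $t5, 22 → $t5=22
li $t0, 32 → $t0=32
li $t7, 2 → $t7=2
li $t1, 10 → $t1=10
xor $t5, $t0, 16 → $t5=32^16=48
cmp $t5, 3  (cmp 48,3)
beq L2: not taken
and $t1, $t7, $t5 → $t1=2&48=0
mul $t0, $t0, 15 → $t0=32*15=480
sub $t7, $t0, 7 → $t7=480-7=473
halt.

48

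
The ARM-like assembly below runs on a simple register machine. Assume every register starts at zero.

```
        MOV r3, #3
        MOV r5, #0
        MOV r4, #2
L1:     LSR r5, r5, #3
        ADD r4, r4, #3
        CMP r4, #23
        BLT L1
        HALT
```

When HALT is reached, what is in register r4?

r3=3
r5=0
r4=2
r5=0>>3=0
r4=2+3=5
CMP r4, #23  (cmp 5,23)
BLT L1: taken
r5=0>>3=0
r4=5+3=8
CMP r4, #23  (cmp 8,23)
BLT L1: taken
r5=0>>3=0
r4=8+3=11
CMP r4, #23  (cmp 11,23)
BLT L1: taken
r5=0>>3=0
r4=11+3=14
CMP r4, #23  (cmp 14,23)
BLT L1: taken
r5=0>>3=0
r4=14+3=17
CMP r4, #23  (cmp 17,23)
BLT L1: taken
r5=0>>3=0
r4=17+3=20
CMP r4, #23  (cmp 20,23)
BLT L1: taken
r5=0>>3=0
r4=20+3=23
CMP r4, #23  (cmp 23,23)
BLT L1: not taken
halt.

23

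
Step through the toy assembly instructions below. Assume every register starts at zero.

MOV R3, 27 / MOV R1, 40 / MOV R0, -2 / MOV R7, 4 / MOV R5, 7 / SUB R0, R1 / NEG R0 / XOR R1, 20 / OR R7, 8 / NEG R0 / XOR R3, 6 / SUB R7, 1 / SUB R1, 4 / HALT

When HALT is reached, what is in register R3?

after MOV R3, 27: R3=27
after MOV R1, 40: R1=40
after MOV R0, -2: R0=-2
after MOV R7, 4: R7=4
after MOV R5, 7: R5=7
after SUB R0, R1: R0=(-2)-40=-42
after NEG R0: R0=-(-42)=42
after XOR R1, 20: R1=40^20=60
after OR R7, 8: R7=4|8=12
after NEG R0: R0=-(42)=-42
after XOR R3, 6: R3=27^6=29
after SUB R7, 1: R7=12-1=11
after SUB R1, 4: R1=60-4=56
halt.

29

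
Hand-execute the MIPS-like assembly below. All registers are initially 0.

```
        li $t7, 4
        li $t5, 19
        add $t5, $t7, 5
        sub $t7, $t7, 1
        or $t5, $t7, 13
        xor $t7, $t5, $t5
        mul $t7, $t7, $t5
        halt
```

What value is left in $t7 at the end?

after li $t7, 4: $t7=4
after li $t5, 19: $t5=19
after add $t5, $t7, 5: $t5=4+5=9
after sub $t7, $t7, 1: $t7=4-1=3
after or $t5, $t7, 13: $t5=3|13=15
after xor $t7, $t5, $t5: $t7=15^15=0
after mul $t7, $t7, $t5: $t7=0*15=0
halt.

0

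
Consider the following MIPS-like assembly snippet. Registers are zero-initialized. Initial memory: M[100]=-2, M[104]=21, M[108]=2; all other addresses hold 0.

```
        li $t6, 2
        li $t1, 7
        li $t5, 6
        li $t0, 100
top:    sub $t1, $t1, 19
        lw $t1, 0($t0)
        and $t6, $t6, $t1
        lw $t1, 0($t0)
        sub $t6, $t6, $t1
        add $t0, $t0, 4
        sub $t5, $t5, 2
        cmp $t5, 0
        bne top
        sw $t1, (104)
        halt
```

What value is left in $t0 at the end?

112

$t6=2
$t1=7
$t5=6
$t0=100
$t1=7-19=-12
$t1=M[100]=-2
$t6=2&(-2)=2
$t1=M[100]=-2
$t6=2-(-2)=4
$t0=100+4=104
$t5=6-2=4
cmp $t5, 0  (cmp 4,0)
bne top: taken
$t1=(-2)-19=-21
$t1=M[104]=21
$t6=4&21=4
$t1=M[104]=21
$t6=4-21=-17
$t0=104+4=108
$t5=4-2=2
cmp $t5, 0  (cmp 2,0)
bne top: taken
$t1=21-19=2
$t1=M[108]=2
$t6=(-17)&2=2
$t1=M[108]=2
$t6=2-2=0
$t0=108+4=112
$t5=2-2=0
cmp $t5, 0  (cmp 0,0)
bne top: not taken
sw $t1, (104) → M[104]=2
halt.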